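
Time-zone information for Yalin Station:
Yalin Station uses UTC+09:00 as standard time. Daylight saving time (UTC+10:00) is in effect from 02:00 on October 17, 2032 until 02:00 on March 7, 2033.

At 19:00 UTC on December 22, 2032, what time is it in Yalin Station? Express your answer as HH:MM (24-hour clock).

05:00

At the standard offset (UTC+09:00), 19:00 UTC + 9h = 04:00 Yalin Station standard time (rolling into the next day, 23 December 2032).
The standard-time date in Yalin Station, December 23, 2032, lies within the daylight-saving period (17 October 2032 – 7 March 2033), so Yalin Station is on daylight time, UTC+10:00.
19:00 UTC + 10h = 05:00 local (rolling into the next day, 23 December 2032).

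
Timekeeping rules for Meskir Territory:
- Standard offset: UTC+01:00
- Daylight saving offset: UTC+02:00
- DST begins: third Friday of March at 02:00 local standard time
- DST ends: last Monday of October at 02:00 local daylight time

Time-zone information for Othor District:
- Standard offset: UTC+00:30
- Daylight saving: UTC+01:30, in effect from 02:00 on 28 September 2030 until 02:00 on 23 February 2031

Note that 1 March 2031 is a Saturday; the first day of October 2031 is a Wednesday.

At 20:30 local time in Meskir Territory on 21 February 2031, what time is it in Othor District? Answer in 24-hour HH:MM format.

21:00

1 March 2031 is a Saturday, so the first Friday is March 7 and the third is March 21.
1 October 2031 is a Wednesday, so Mondays fall on 6, 13, 20, 27; the last is October 27.
Daylight saving runs 21 March – 27 October; 21 February 2031 is outside that window, so Meskir Territory is on standard time at UTC+01:00.
20:30 Meskir Territory − 1h = 19:30 UTC.
At the standard offset (UTC+00:30), 19:30 UTC + 0h30m = 20:00 Othor District standard time.
The standard-time date in Othor District, 21 February 2031, falls between 28 September 2030 and 23 February 2031, so daylight saving is in effect and Othor District is at UTC+01:30.
19:30 UTC + 1h30m = 21:00 Othor District.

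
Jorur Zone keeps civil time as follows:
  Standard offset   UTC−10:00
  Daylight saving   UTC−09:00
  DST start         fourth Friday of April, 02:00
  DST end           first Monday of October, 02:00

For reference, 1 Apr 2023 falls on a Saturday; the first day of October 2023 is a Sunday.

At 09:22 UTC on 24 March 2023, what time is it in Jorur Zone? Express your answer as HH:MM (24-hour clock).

23:22

1 April 2023 is a Saturday, so the first Friday is April 7 and the fourth is April 28.
1 October 2023 is a Sunday, so the first Monday is October 2.
At the standard offset (UTC−10:00), 09:22 UTC − 10h = 23:22 Jorur Zone standard time (rolling into the previous day, 23 March 2023).
The standard-time date in Jorur Zone, 23 March 2023, is outside the daylight-saving period (28 April – 2 October), so Jorur Zone is on standard time, UTC−10:00.
09:22 UTC − 10h = 23:22 local (rolling into the previous day, 23 March 2023).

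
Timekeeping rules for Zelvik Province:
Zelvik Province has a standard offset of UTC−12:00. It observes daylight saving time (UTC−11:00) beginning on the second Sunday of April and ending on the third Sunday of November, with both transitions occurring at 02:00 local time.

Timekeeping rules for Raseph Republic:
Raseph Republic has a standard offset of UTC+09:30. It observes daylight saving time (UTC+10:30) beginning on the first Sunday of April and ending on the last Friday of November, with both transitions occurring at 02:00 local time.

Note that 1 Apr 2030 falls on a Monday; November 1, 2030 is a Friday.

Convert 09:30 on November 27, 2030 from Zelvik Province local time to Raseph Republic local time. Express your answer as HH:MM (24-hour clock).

08:00

1 April 2030 is a Monday, so the first Sunday is April 7 and the second is April 14.
1 November 2030 is a Friday, so the first Sunday is November 3 and the third is November 17.
Daylight saving runs 14 April – 17 November; November 27, 2030 is outside that window, so Zelvik Province is on standard time at UTC−12:00.
09:30 Zelvik Province + 12h = 21:30 UTC.
1 April 2030 is a Monday, so the first Sunday is April 7.
1 November 2030 is a Friday, so Fridays fall on 1, 8, 15, 22, 29; the last is November 29.
At the standard offset (UTC+09:30), 21:30 UTC + 9h30m = 07:00 Raseph Republic standard time (rolling into the next day, 28 November 2030).
Daylight saving runs 7 April – 29 November; the standard-time date in Raseph Republic, November 28, 2030, is inside that window, so Raseph Republic is at UTC+10:30.
21:30 UTC + 10h30m = 08:00 Raseph Republic (rolling into the next day, 28 November 2030).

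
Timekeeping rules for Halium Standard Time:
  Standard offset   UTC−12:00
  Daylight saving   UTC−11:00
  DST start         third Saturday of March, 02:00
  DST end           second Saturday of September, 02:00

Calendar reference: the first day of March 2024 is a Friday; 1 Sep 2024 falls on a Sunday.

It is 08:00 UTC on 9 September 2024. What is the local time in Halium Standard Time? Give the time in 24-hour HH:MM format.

21:00

1 March 2024 is a Friday, so the first Saturday is March 2 and the third is March 16.
1 September 2024 is a Sunday, so the first Saturday is September 7 and the second is September 14.
At the standard offset (UTC−12:00), 08:00 UTC − 12h = 20:00 Halium Standard Time standard time (rolling into the previous day, 8 September 2024).
The standard-time date in Halium Standard Time, 8 September 2024, lies within the daylight-saving period (16 March – 14 September), so Halium Standard Time is on daylight time, UTC−11:00.
08:00 UTC − 11h = 21:00 local (rolling into the previous day, 8 September 2024).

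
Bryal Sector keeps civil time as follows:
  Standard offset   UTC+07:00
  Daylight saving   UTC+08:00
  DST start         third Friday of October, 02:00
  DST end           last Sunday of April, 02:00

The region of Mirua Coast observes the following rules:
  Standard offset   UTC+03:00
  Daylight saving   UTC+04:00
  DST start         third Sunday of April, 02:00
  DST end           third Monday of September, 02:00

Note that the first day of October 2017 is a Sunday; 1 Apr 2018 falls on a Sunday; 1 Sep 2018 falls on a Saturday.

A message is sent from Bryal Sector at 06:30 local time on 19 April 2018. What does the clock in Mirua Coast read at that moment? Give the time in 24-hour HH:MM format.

02:30

1 October 2017 is a Sunday, so the first Friday is October 6 and the third is October 20.
1 April 2018 is a Sunday, so Sundays fall on 1, 8, 15, 22, 29; the last is April 29.
Daylight saving runs 20 October 2017 – 29 April 2018; 19 April 2018 is inside that window, so Bryal Sector is at UTC+08:00.
06:30 Bryal Sector − 8h = 22:30 UTC (rolling into the previous day, 18 April 2018).
1 April 2018 is a Sunday, so the first Sunday is April 1 and the third is April 15.
1 September 2018 is a Saturday, so the first Monday is September 3 and the third is September 17.
At the standard offset (UTC+03:00), 22:30 UTC + 3h = 01:30 Mirua Coast standard time (rolling into the next day, 19 April 2018).
The standard-time date in Mirua Coast, 19 April 2018, falls between 15 April and 17 September, so daylight saving is in effect and Mirua Coast is at UTC+04:00.
22:30 UTC + 4h = 02:30 Mirua Coast (rolling into the next day, 19 April 2018).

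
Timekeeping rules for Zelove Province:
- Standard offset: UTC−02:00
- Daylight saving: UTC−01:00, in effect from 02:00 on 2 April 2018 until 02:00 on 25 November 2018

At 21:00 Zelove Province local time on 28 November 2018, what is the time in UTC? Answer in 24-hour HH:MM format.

23:00

28 November 2018 is outside the daylight-saving period (2 April – 25 November), so Zelove Province is on standard time, UTC−02:00.
21:00 local + 2h = 23:00 UTC.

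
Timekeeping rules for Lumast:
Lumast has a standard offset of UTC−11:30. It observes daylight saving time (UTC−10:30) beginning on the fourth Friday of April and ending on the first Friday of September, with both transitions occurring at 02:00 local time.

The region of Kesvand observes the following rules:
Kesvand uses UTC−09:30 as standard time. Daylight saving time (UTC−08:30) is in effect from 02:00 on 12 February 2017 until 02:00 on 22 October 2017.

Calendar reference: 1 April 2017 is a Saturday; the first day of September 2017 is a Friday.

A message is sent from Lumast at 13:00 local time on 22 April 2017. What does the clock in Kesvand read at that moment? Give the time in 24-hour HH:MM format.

1 April 2017 is a Saturday, so the first Friday is April 7 and the fourth is April 28.
1 September 2017 is a Friday, so the first Friday is September 1.
22 April 2017 does not fall between 28 April and 1 September, so daylight saving is not in effect and Lumast is at UTC−11:30.
13:00 Lumast + 11h30m = 00:30 UTC (rolling into the next day, 23 April 2017).
At the standard offset (UTC−09:30), 00:30 UTC − 9h30m = 15:00 Kesvand standard time (rolling into the previous day, 22 April 2017).
The standard-time date in Kesvand, 22 April 2017, falls between 12 February and 22 October, so daylight saving is in effect and Kesvand is at UTC−08:30.
00:30 UTC − 8h30m = 16:00 Kesvand (rolling into the previous day, 22 April 2017).

16:00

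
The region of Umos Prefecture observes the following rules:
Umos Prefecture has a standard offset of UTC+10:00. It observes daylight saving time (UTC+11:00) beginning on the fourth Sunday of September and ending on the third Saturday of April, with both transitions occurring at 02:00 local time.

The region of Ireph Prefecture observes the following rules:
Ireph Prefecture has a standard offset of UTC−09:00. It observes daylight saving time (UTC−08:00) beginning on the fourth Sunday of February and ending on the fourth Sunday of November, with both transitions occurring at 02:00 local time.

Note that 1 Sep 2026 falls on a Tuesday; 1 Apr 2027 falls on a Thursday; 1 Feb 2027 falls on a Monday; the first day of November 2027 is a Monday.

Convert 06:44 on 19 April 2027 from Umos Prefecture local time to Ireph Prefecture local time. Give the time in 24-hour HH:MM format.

12:44

1 September 2026 is a Tuesday, so the first Sunday is September 6 and the fourth is September 27.
1 April 2027 is a Thursday, so the first Saturday is April 3 and the third is April 17.
Daylight saving runs 27 September 2026 – 17 April 2027; 19 April 2027 is outside that window, so Umos Prefecture is on standard time at UTC+10:00.
06:44 Umos Prefecture − 10h = 20:44 UTC (rolling into the previous day, 18 April 2027).
1 February 2027 is a Monday, so the first Sunday is February 7 and the fourth is February 28.
1 November 2027 is a Monday, so the first Sunday is November 7 and the fourth is November 28.
At the standard offset (UTC−09:00), 20:44 UTC − 9h = 11:44 Ireph Prefecture standard time.
The standard-time date in Ireph Prefecture, 18 April 2027, falls between 28 February and 28 November, so daylight saving is in effect and Ireph Prefecture is at UTC−08:00.
20:44 UTC − 8h = 12:44 Ireph Prefecture.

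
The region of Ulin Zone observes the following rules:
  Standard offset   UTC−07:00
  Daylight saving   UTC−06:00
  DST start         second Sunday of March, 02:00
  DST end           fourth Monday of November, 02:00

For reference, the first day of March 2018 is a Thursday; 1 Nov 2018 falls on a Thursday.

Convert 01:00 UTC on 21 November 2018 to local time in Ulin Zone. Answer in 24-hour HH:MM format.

19:00

1 March 2018 is a Thursday, so the first Sunday is March 4 and the second is March 11.
1 November 2018 is a Thursday, so the first Monday is November 5 and the fourth is November 26.
At the standard offset (UTC−07:00), 01:00 UTC − 7h = 18:00 Ulin Zone standard time (rolling into the previous day, 20 November 2018).
Daylight saving runs 11 March – 26 November; the standard-time date in Ulin Zone, 20 November 2018, is inside that window, so Ulin Zone is at UTC−06:00.
01:00 UTC − 6h = 19:00 local (rolling into the previous day, 20 November 2018).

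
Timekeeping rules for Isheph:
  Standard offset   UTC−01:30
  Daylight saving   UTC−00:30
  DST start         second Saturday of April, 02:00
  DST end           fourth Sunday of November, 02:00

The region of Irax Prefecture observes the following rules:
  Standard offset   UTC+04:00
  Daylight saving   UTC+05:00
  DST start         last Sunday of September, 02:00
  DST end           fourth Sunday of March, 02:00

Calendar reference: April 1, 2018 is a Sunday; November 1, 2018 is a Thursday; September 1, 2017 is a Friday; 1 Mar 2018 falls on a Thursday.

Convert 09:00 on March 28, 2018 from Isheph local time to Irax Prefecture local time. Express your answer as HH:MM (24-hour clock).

14:30

1 April 2018 is a Sunday, so the first Saturday is April 7 and the second is April 14.
1 November 2018 is a Thursday, so the first Sunday is November 4 and the fourth is November 25.
March 28, 2018 is outside the daylight-saving period (14 April – 25 November), so Isheph is on standard time, UTC−01:30.
09:00 Isheph + 1h30m = 10:30 UTC.
1 September 2017 is a Friday, so Sundays fall on 3, 10, 17, 24; the last is September 24.
1 March 2018 is a Thursday, so the first Sunday is March 4 and the fourth is March 25.
At the standard offset (UTC+04:00), 10:30 UTC + 4h = 14:30 Irax Prefecture standard time.
Daylight saving runs 24 September 2017 – 25 March 2018; the standard-time date in Irax Prefecture, March 28, 2018, is outside that window, so Irax Prefecture is on standard time at UTC+04:00.
10:30 UTC + 4h = 14:30 Irax Prefecture.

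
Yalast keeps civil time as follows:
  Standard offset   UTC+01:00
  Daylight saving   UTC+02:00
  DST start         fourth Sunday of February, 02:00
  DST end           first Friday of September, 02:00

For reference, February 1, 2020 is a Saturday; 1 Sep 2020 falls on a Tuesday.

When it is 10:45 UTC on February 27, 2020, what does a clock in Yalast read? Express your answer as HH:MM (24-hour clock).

1 February 2020 is a Saturday, so the first Sunday is February 2 and the fourth is February 23.
1 September 2020 is a Tuesday, so the first Friday is September 4.
At the standard offset (UTC+01:00), 10:45 UTC + 1h = 11:45 Yalast standard time.
The standard-time date in Yalast, February 27, 2020, falls between 23 February and 4 September, so daylight saving is in effect and Yalast is at UTC+02:00.
10:45 UTC + 2h = 12:45 local.

12:45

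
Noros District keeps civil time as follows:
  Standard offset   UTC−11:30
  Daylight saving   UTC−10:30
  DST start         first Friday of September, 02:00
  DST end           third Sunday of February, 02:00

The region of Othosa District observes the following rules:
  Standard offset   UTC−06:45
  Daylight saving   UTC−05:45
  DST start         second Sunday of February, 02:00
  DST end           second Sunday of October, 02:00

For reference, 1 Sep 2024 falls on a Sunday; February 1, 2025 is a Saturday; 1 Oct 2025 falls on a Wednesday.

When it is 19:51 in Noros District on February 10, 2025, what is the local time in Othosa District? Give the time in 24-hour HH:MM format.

00:36

1 September 2024 is a Sunday, so the first Friday is September 6.
1 February 2025 is a Saturday, so the first Sunday is February 2 and the third is February 16.
February 10, 2025 lies within the daylight-saving period (6 September 2024 – 16 February 2025), so Noros District is on daylight time, UTC−10:30.
19:51 Noros District + 10h30m = 06:21 UTC (rolling into the next day, 11 February 2025).
1 February 2025 is a Saturday, so the first Sunday is February 2 and the second is February 9.
1 October 2025 is a Wednesday, so the first Sunday is October 5 and the second is October 12.
At the standard offset (UTC−06:45), 06:21 UTC − 6h45m = 23:36 Othosa District standard time (rolling into the previous day, 10 February 2025).
The standard-time date in Othosa District, February 10, 2025, lies within the daylight-saving period (9 February – 12 October), so Othosa District is on daylight time, UTC−05:45.
06:21 UTC − 5h45m = 00:36 Othosa District.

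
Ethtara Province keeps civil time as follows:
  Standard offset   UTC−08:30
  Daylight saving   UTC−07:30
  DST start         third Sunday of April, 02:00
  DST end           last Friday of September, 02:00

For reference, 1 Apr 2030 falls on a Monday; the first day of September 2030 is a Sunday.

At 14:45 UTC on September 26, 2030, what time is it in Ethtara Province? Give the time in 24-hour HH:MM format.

07:15

1 April 2030 is a Monday, so the first Sunday is April 7 and the third is April 21.
1 September 2030 is a Sunday, so Fridays fall on 6, 13, 20, 27; the last is September 27.
At the standard offset (UTC−08:30), 14:45 UTC − 8h30m = 06:15 Ethtara Province standard time.
The standard-time date in Ethtara Province, September 26, 2030, lies within the daylight-saving period (21 April – 27 September), so Ethtara Province is on daylight time, UTC−07:30.
14:45 UTC − 7h30m = 07:15 local.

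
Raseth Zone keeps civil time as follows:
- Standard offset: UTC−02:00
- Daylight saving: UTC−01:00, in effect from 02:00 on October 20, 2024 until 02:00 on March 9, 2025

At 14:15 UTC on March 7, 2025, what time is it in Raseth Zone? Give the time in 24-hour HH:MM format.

13:15

At the standard offset (UTC−02:00), 14:15 UTC − 2h = 12:15 Raseth Zone standard time.
The standard-time date in Raseth Zone, March 7, 2025, lies within the daylight-saving period (20 October 2024 – 9 March 2025), so Raseth Zone is on daylight time, UTC−01:00.
14:15 UTC − 1h = 13:15 local.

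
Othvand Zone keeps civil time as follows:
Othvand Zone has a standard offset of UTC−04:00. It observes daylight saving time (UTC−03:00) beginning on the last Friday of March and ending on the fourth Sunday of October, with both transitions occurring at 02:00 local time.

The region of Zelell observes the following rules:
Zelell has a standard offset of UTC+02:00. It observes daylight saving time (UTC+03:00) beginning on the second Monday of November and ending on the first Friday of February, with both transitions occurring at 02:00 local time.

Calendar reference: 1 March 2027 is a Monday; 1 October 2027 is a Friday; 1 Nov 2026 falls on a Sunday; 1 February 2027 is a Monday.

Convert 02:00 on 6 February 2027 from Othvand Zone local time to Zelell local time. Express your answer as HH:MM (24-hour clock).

1 March 2027 is a Monday, so Fridays fall on 5, 12, 19, 26; the last is March 26.
1 October 2027 is a Friday, so the first Sunday is October 3 and the fourth is October 24.
6 February 2027 does not fall between 26 March and 24 October, so daylight saving is not in effect and Othvand Zone is at UTC−04:00.
02:00 Othvand Zone + 4h = 06:00 UTC.
1 November 2026 is a Sunday, so the first Monday is November 2 and the second is November 9.
1 February 2027 is a Monday, so the first Friday is February 5.
At the standard offset (UTC+02:00), 06:00 UTC + 2h = 08:00 Zelell standard time.
The standard-time date in Zelell, 6 February 2027, is outside the daylight-saving period (9 November 2026 – 5 February 2027), so Zelell is on standard time, UTC+02:00.
06:00 UTC + 2h = 08:00 Zelell.

08:00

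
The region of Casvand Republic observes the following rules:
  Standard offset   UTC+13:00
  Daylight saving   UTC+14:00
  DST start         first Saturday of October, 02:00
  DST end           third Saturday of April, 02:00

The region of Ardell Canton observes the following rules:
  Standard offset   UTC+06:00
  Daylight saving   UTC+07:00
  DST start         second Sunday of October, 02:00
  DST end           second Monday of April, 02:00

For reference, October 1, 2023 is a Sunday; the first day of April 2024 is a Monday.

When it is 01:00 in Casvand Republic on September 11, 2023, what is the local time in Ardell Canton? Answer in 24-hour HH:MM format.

18:00

1 October 2023 is a Sunday, so the first Saturday is October 7.
1 April 2024 is a Monday, so the first Saturday is April 6 and the third is April 20.
Daylight saving runs 7 October 2023 – 20 April 2024; September 11, 2023 is outside that window, so Casvand Republic is on standard time at UTC+13:00.
01:00 Casvand Republic − 13h = 12:00 UTC (rolling into the previous day, 10 September 2023).
1 October 2023 is a Sunday, so the first Sunday is October 1 and the second is October 8.
1 April 2024 is a Monday, so the first Monday is April 1 and the second is April 8.
At the standard offset (UTC+06:00), 12:00 UTC + 6h = 18:00 Ardell Canton standard time.
The standard-time date in Ardell Canton, September 10, 2023, is outside the daylight-saving period (8 October 2023 – 8 April 2024), so Ardell Canton is on standard time, UTC+06:00.
12:00 UTC + 6h = 18:00 Ardell Canton.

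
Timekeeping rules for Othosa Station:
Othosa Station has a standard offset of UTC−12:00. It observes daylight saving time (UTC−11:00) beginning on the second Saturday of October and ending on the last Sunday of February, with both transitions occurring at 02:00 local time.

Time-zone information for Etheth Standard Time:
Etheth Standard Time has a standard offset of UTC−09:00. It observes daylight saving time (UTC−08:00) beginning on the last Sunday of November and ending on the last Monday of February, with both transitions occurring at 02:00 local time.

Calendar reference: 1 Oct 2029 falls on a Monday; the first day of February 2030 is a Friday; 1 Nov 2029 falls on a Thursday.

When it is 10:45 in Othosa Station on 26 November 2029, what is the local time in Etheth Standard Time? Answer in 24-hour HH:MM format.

13:45

1 October 2029 is a Monday, so the first Saturday is October 6 and the second is October 13.
1 February 2030 is a Friday, so Sundays fall on 3, 10, 17, 24; the last is February 24.
26 November 2029 falls between 13 October 2029 and 24 February 2030, so daylight saving is in effect and Othosa Station is at UTC−11:00.
10:45 Othosa Station + 11h = 21:45 UTC.
1 November 2029 is a Thursday, so Sundays fall on 4, 11, 18, 25; the last is November 25.
1 February 2030 is a Friday, so Mondays fall on 4, 11, 18, 25; the last is February 25.
At the standard offset (UTC−09:00), 21:45 UTC − 9h = 12:45 Etheth Standard Time standard time.
Daylight saving runs 25 November 2029 – 25 February 2030; the standard-time date in Etheth Standard Time, 26 November 2029, is inside that window, so Etheth Standard Time is at UTC−08:00.
21:45 UTC − 8h = 13:45 Etheth Standard Time.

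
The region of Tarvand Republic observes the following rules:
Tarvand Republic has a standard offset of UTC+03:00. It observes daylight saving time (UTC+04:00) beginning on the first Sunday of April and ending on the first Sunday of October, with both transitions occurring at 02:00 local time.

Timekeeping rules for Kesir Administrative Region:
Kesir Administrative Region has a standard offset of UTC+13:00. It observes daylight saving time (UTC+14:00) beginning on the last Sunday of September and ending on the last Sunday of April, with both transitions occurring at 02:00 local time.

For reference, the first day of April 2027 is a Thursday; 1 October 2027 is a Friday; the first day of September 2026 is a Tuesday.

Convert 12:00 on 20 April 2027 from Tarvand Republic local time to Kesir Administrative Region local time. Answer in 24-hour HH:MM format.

22:00

1 April 2027 is a Thursday, so the first Sunday is April 4.
1 October 2027 is a Friday, so the first Sunday is October 3.
20 April 2027 falls between 4 April and 3 October, so daylight saving is in effect and Tarvand Republic is at UTC+04:00.
12:00 Tarvand Republic − 4h = 08:00 UTC.
1 September 2026 is a Tuesday, so Sundays fall on 6, 13, 20, 27; the last is September 27.
1 April 2027 is a Thursday, so Sundays fall on 4, 11, 18, 25; the last is April 25.
At the standard offset (UTC+13:00), 08:00 UTC + 13h = 21:00 Kesir Administrative Region standard time.
The standard-time date in Kesir Administrative Region, 20 April 2027, falls between 27 September 2026 and 25 April 2027, so daylight saving is in effect and Kesir Administrative Region is at UTC+14:00.
08:00 UTC + 14h = 22:00 Kesir Administrative Region.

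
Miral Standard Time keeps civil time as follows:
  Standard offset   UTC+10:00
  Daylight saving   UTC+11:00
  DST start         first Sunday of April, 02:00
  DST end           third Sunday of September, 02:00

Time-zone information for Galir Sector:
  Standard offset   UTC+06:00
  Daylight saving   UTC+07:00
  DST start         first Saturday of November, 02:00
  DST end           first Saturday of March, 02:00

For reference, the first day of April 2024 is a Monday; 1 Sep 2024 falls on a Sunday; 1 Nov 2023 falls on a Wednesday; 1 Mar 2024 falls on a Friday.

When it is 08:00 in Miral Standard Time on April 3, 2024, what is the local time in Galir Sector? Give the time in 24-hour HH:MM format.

04:00

1 April 2024 is a Monday, so the first Sunday is April 7.
1 September 2024 is a Sunday, so the first Sunday is September 1 and the third is September 15.
April 3, 2024 does not fall between 7 April and 15 September, so daylight saving is not in effect and Miral Standard Time is at UTC+10:00.
08:00 Miral Standard Time − 10h = 22:00 UTC (rolling into the previous day, 2 April 2024).
1 November 2023 is a Wednesday, so the first Saturday is November 4.
1 March 2024 is a Friday, so the first Saturday is March 2.
At the standard offset (UTC+06:00), 22:00 UTC + 6h = 04:00 Galir Sector standard time (rolling into the next day, 3 April 2024).
The standard-time date in Galir Sector, April 3, 2024, does not fall between 4 November 2023 and 2 March 2024, so daylight saving is not in effect and Galir Sector is at UTC+06:00.
22:00 UTC + 6h = 04:00 Galir Sector (rolling into the next day, 3 April 2024).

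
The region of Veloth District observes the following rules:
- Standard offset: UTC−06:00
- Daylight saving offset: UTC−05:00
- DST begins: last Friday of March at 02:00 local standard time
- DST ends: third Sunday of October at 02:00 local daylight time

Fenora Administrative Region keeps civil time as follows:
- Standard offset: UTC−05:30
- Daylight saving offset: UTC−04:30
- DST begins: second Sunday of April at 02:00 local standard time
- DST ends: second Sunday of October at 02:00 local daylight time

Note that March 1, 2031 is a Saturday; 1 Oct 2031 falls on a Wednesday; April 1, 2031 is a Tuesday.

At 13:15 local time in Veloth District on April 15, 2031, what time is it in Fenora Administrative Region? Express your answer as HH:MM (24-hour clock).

1 March 2031 is a Saturday, so Fridays fall on 7, 14, 21, 28; the last is March 28.
1 October 2031 is a Wednesday, so the first Sunday is October 5 and the third is October 19.
Daylight saving runs 28 March – 19 October; April 15, 2031 is inside that window, so Veloth District is at UTC−05:00.
13:15 Veloth District + 5h = 18:15 UTC.
1 April 2031 is a Tuesday, so the first Sunday is April 6 and the second is April 13.
1 October 2031 is a Wednesday, so the first Sunday is October 5 and the second is October 12.
At the standard offset (UTC−05:30), 18:15 UTC − 5h30m = 12:45 Fenora Administrative Region standard time.
Daylight saving runs 13 April – 12 October; the standard-time date in Fenora Administrative Region, April 15, 2031, is inside that window, so Fenora Administrative Region is at UTC−04:30.
18:15 UTC − 4h30m = 13:45 Fenora Administrative Region.

13:45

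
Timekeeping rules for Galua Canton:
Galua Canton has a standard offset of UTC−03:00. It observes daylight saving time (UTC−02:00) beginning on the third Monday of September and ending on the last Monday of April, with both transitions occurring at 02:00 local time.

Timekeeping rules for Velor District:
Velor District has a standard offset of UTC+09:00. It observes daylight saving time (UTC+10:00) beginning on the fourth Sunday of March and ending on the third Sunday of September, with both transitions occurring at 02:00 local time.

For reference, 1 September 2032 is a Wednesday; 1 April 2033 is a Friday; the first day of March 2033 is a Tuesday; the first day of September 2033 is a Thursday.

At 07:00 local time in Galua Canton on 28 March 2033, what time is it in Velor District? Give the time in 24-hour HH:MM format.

19:00

1 September 2032 is a Wednesday, so the first Monday is September 6 and the third is September 20.
1 April 2033 is a Friday, so Mondays fall on 4, 11, 18, 25; the last is April 25.
28 March 2033 lies within the daylight-saving period (20 September 2032 – 25 April 2033), so Galua Canton is on daylight time, UTC−02:00.
07:00 Galua Canton + 2h = 09:00 UTC.
1 March 2033 is a Tuesday, so the first Sunday is March 6 and the fourth is March 27.
1 September 2033 is a Thursday, so the first Sunday is September 4 and the third is September 18.
At the standard offset (UTC+09:00), 09:00 UTC + 9h = 18:00 Velor District standard time.
The standard-time date in Velor District, 28 March 2033, falls between 27 March and 18 September, so daylight saving is in effect and Velor District is at UTC+10:00.
09:00 UTC + 10h = 19:00 Velor District.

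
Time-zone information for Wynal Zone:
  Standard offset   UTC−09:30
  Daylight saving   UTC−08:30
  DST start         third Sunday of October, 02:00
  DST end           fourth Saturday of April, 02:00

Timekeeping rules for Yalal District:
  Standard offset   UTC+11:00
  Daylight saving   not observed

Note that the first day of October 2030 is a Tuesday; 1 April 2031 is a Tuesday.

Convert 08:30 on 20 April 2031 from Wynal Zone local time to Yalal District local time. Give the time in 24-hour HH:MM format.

04:00

1 October 2030 is a Tuesday, so the first Sunday is October 6 and the third is October 20.
1 April 2031 is a Tuesday, so the first Saturday is April 5 and the fourth is April 26.
Daylight saving runs 20 October 2030 – 26 April 2031; 20 April 2031 is inside that window, so Wynal Zone is at UTC−08:30.
08:30 Wynal Zone + 8h30m = 17:00 UTC.
Yalal District has no daylight saving, so its offset is UTC+11:00 year-round.
17:00 UTC + 11h = 04:00 Yalal District (rolling into the next day, 21 April 2031).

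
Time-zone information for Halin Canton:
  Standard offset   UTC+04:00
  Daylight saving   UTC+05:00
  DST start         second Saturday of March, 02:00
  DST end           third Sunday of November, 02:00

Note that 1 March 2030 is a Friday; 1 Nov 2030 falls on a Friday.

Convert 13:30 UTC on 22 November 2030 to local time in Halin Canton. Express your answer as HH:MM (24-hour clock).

1 March 2030 is a Friday, so the first Saturday is March 2 and the second is March 9.
1 November 2030 is a Friday, so the first Sunday is November 3 and the third is November 17.
At the standard offset (UTC+04:00), 13:30 UTC + 4h = 17:30 Halin Canton standard time.
The standard-time date in Halin Canton, 22 November 2030, does not fall between 9 March and 17 November, so daylight saving is not in effect and Halin Canton is at UTC+04:00.
13:30 UTC + 4h = 17:30 local.

17:30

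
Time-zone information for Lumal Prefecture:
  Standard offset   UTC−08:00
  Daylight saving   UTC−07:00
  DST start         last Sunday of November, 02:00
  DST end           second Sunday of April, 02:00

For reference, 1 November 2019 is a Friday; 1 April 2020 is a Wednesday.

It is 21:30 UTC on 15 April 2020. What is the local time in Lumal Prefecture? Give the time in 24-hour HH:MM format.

1 November 2019 is a Friday, so Sundays fall on 3, 10, 17, 24; the last is November 24.
1 April 2020 is a Wednesday, so the first Sunday is April 5 and the second is April 12.
At the standard offset (UTC−08:00), 21:30 UTC − 8h = 13:30 Lumal Prefecture standard time.
The standard-time date in Lumal Prefecture, 15 April 2020, does not fall between 24 November 2019 and 12 April 2020, so daylight saving is not in effect and Lumal Prefecture is at UTC−08:00.
21:30 UTC − 8h = 13:30 local.

13:30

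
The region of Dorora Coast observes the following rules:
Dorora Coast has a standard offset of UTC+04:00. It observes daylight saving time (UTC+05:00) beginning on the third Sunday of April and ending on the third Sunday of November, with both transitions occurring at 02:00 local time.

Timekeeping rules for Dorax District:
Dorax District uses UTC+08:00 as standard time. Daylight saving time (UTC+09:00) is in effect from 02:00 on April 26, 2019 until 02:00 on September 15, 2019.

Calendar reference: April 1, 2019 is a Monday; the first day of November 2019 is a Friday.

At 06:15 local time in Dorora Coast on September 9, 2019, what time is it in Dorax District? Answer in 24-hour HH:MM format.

10:15

1 April 2019 is a Monday, so the first Sunday is April 7 and the third is April 21.
1 November 2019 is a Friday, so the first Sunday is November 3 and the third is November 17.
Daylight saving runs 21 April – 17 November; September 9, 2019 is inside that window, so Dorora Coast is at UTC+05:00.
06:15 Dorora Coast − 5h = 01:15 UTC.
At the standard offset (UTC+08:00), 01:15 UTC + 8h = 09:15 Dorax District standard time.
The standard-time date in Dorax District, September 9, 2019, falls between 26 April and 15 September, so daylight saving is in effect and Dorax District is at UTC+09:00.
01:15 UTC + 9h = 10:15 Dorax District.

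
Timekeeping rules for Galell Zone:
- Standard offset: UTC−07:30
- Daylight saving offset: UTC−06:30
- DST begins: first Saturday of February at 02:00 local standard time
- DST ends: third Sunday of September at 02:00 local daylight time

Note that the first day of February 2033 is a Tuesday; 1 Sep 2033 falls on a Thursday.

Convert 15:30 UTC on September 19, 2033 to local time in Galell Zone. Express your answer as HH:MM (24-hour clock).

1 February 2033 is a Tuesday, so the first Saturday is February 5.
1 September 2033 is a Thursday, so the first Sunday is September 4 and the third is September 18.
At the standard offset (UTC−07:30), 15:30 UTC − 7h30m = 08:00 Galell Zone standard time.
Daylight saving runs 5 February – 18 September; the standard-time date in Galell Zone, September 19, 2033, is outside that window, so Galell Zone is on standard time at UTC−07:30.
15:30 UTC − 7h30m = 08:00 local.

08:00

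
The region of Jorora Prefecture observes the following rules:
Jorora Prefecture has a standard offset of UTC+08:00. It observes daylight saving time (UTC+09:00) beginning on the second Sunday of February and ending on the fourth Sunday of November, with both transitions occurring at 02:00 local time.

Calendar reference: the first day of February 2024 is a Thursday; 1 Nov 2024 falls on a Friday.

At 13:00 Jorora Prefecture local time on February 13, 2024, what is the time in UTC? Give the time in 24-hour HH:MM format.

1 February 2024 is a Thursday, so the first Sunday is February 4 and the second is February 11.
1 November 2024 is a Friday, so the first Sunday is November 3 and the fourth is November 24.
February 13, 2024 falls between 11 February and 24 November, so daylight saving is in effect and Jorora Prefecture is at UTC+09:00.
13:00 local − 9h = 04:00 UTC.

04:00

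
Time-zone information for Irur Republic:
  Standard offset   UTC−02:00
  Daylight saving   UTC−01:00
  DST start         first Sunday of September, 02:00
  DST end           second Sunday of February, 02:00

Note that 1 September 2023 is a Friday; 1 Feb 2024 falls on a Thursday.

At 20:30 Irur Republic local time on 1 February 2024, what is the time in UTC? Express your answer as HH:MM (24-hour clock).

21:30

1 September 2023 is a Friday, so the first Sunday is September 3.
1 February 2024 is a Thursday, so the first Sunday is February 4 and the second is February 11.
Daylight saving runs 3 September 2023 – 11 February 2024; 1 February 2024 is inside that window, so Irur Republic is at UTC−01:00.
20:30 local + 1h = 21:30 UTC.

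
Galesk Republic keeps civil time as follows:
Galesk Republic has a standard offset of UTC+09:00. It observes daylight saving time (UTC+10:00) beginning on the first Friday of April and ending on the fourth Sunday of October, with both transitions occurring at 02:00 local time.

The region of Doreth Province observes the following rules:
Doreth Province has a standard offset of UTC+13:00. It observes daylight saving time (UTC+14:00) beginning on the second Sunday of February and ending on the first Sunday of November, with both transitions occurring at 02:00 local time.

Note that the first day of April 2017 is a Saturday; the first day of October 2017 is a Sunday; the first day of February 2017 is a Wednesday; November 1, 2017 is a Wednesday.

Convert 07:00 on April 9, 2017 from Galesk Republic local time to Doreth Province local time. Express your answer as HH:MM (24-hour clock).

11:00

1 April 2017 is a Saturday, so the first Friday is April 7.
1 October 2017 is a Sunday, so the first Sunday is October 1 and the fourth is October 22.
April 9, 2017 falls between 7 April and 22 October, so daylight saving is in effect and Galesk Republic is at UTC+10:00.
07:00 Galesk Republic − 10h = 21:00 UTC (rolling into the previous day, 8 April 2017).
1 February 2017 is a Wednesday, so the first Sunday is February 5 and the second is February 12.
1 November 2017 is a Wednesday, so the first Sunday is November 5.
At the standard offset (UTC+13:00), 21:00 UTC + 13h = 10:00 Doreth Province standard time (rolling into the next day, 9 April 2017).
The standard-time date in Doreth Province, April 9, 2017, lies within the daylight-saving period (12 February – 5 November), so Doreth Province is on daylight time, UTC+14:00.
21:00 UTC + 14h = 11:00 Doreth Province (rolling into the next day, 9 April 2017).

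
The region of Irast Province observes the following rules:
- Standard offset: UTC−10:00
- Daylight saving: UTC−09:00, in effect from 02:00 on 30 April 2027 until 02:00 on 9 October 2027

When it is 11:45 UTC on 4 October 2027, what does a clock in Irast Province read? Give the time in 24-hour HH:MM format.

At the standard offset (UTC−10:00), 11:45 UTC − 10h = 01:45 Irast Province standard time.
Daylight saving runs 30 April – 9 October; the standard-time date in Irast Province, 4 October 2027, is inside that window, so Irast Province is at UTC−09:00.
11:45 UTC − 9h = 02:45 local.

02:45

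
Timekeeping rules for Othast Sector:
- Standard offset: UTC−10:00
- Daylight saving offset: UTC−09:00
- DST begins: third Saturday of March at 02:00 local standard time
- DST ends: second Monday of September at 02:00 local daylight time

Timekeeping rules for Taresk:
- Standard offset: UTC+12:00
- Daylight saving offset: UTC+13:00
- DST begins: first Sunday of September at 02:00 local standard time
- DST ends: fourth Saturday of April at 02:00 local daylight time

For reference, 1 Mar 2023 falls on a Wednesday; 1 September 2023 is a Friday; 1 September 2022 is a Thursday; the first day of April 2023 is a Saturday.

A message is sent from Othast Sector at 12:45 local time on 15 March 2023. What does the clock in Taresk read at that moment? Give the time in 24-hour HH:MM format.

1 March 2023 is a Wednesday, so the first Saturday is March 4 and the third is March 18.
1 September 2023 is a Friday, so the first Monday is September 4 and the second is September 11.
15 March 2023 does not fall between 18 March and 11 September, so daylight saving is not in effect and Othast Sector is at UTC−10:00.
12:45 Othast Sector + 10h = 22:45 UTC.
1 September 2022 is a Thursday, so the first Sunday is September 4.
1 April 2023 is a Saturday, so the first Saturday is April 1 and the fourth is April 22.
At the standard offset (UTC+12:00), 22:45 UTC + 12h = 10:45 Taresk standard time (rolling into the next day, 16 March 2023).
Daylight saving runs 4 September 2022 – 22 April 2023; the standard-time date in Taresk, 16 March 2023, is inside that window, so Taresk is at UTC+13:00.
22:45 UTC + 13h = 11:45 Taresk (rolling into the next day, 16 March 2023).

11:45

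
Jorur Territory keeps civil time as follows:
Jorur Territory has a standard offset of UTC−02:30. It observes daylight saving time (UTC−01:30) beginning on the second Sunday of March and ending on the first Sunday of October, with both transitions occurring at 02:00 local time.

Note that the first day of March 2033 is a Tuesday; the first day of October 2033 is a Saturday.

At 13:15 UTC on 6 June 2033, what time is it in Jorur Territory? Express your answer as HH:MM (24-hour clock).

1 March 2033 is a Tuesday, so the first Sunday is March 6 and the second is March 13.
1 October 2033 is a Saturday, so the first Sunday is October 2.
At the standard offset (UTC−02:30), 13:15 UTC − 2h30m = 10:45 Jorur Territory standard time.
The standard-time date in Jorur Territory, 6 June 2033, falls between 13 March and 2 October, so daylight saving is in effect and Jorur Territory is at UTC−01:30.
13:15 UTC − 1h30m = 11:45 local.

11:45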